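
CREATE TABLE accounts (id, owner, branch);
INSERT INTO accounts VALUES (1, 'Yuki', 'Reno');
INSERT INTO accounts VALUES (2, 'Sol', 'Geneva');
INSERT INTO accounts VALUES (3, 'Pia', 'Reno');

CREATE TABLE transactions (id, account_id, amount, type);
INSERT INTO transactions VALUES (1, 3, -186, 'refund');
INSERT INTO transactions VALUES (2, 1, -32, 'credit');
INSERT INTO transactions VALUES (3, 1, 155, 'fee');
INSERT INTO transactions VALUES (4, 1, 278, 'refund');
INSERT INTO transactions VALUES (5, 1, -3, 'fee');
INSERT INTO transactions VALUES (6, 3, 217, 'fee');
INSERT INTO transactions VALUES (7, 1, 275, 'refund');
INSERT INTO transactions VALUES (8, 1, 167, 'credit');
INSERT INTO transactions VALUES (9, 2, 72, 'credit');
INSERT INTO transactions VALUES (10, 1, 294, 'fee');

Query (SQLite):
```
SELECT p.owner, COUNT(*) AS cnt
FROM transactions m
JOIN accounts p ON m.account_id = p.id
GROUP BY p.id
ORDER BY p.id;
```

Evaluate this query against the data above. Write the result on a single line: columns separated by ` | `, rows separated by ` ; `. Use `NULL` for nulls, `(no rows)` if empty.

Yuki | 7 ; Sol | 1 ; Pia | 2

Join each transactions row to its accounts via account_id.
Group joined rows by accounts.id; compute COUNT(*) per group.
  1: ids {2, 3, 4, 5, 7, 8, 10} → COUNT(*)=7
  2: ids {9} → COUNT(*)=1
  3: ids {1, 6} → COUNT(*)=2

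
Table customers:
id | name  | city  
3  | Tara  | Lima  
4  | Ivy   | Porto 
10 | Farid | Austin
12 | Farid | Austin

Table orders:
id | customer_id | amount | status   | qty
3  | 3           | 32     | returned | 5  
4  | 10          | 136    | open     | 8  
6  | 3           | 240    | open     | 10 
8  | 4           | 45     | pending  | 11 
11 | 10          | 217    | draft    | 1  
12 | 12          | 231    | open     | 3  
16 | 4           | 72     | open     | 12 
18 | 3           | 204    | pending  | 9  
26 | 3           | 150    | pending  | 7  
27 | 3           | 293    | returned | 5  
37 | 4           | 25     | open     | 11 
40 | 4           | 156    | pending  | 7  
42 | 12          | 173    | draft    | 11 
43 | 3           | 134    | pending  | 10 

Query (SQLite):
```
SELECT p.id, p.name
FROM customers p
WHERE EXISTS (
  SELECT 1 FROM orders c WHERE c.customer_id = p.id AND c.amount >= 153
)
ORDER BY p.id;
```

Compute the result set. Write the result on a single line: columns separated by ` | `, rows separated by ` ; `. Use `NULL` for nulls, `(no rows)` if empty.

3 | Tara ; 4 | Ivy ; 10 | Farid ; 12 | Farid

For each customers row, check whether any orders with matching customer_id has amount >= 153.
Keep rows where that is true.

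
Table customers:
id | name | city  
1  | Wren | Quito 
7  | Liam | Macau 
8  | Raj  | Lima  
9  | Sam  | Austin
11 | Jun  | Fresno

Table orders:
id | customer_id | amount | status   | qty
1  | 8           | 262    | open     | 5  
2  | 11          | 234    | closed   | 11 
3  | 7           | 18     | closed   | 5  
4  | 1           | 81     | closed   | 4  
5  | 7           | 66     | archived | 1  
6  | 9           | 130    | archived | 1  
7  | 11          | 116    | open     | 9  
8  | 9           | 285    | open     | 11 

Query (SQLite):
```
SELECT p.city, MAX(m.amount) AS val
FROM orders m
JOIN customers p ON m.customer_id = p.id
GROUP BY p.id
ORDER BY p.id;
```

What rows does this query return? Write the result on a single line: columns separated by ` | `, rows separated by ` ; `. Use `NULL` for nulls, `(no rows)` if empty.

Join each orders row to its customers via customer_id.
Group joined rows by customers.id; compute MAX(m.amount) per group.
  1: ids {4} → MAX(m.amount)=81
  7: ids {3, 5} → MAX(m.amount)=66
  8: ids {1} → MAX(m.amount)=262
  9: ids {6, 8} → MAX(m.amount)=285
  11: ids {2, 7} → MAX(m.amount)=234

Quito | 81 ; Macau | 66 ; Lima | 262 ; Austin | 285 ; Fresno | 234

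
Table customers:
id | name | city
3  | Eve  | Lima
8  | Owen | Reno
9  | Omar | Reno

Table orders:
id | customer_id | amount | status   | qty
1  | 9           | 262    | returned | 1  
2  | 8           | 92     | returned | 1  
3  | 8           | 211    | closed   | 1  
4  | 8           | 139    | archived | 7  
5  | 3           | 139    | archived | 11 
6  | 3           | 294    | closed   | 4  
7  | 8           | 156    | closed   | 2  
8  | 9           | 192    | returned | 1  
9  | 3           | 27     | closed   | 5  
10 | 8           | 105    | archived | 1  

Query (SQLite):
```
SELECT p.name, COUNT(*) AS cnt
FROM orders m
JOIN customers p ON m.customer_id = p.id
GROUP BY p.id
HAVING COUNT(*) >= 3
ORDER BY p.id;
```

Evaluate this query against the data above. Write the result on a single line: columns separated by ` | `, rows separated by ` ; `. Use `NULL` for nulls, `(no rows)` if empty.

Eve | 3 ; Owen | 5

Join each orders row to its customers via customer_id.
Group joined rows by customers.id; compute COUNT(*) per group.
HAVING: keep groups with count ≥ 3.
  3: ids {5, 6, 9} → COUNT(*)=3
  8: ids {2, 3, 4, 7, 10} → COUNT(*)=5
  9: ids {1, 8} → COUNT(*)=2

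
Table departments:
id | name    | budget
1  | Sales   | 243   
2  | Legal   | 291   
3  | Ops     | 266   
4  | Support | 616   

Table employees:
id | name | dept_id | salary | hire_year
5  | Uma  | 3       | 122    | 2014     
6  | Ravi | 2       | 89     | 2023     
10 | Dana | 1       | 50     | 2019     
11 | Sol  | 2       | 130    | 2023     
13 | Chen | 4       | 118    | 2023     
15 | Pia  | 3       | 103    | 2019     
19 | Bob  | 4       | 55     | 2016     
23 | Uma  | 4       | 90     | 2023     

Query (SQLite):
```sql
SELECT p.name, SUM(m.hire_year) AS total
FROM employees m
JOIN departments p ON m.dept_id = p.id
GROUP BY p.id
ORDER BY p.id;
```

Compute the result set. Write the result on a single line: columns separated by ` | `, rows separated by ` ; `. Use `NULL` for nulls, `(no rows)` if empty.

Join each employees row to its departments via dept_id.
Group joined rows by departments.id; compute SUM(m.hire_year) per group.
  1: ids {10} → SUM(m.hire_year)=2019
  2: ids {6, 11} → SUM(m.hire_year)=4046
  3: ids {5, 15} → SUM(m.hire_year)=4033
  4: ids {13, 19, 23} → SUM(m.hire_year)=6062

Sales | 2019 ; Legal | 4046 ; Ops | 4033 ; Support | 6062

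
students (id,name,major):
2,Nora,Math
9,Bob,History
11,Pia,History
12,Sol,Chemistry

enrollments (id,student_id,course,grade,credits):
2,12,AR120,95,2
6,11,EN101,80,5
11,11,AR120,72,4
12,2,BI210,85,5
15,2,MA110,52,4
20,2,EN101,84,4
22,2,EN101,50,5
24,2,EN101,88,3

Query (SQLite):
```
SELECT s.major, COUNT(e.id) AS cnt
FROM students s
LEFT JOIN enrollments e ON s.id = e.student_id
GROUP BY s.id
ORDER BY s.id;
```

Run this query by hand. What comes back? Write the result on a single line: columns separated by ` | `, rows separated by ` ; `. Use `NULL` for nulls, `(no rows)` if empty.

LEFT JOIN keeps every students row; unmatched ones get NULL for enrollments columns.
Group by students.id and compute COUNT(e.id). COUNT(col) of an all-NULL group is 0.
  2: ids {12, 15, 20, 22, 24} → COUNT(e.id)=5
  9: ids {—} → COUNT(e.id)=0
  11: ids {6, 11} → COUNT(e.id)=2
  12: ids {2} → COUNT(e.id)=1

Math | 5 ; History | 0 ; History | 2 ; Chemistry | 1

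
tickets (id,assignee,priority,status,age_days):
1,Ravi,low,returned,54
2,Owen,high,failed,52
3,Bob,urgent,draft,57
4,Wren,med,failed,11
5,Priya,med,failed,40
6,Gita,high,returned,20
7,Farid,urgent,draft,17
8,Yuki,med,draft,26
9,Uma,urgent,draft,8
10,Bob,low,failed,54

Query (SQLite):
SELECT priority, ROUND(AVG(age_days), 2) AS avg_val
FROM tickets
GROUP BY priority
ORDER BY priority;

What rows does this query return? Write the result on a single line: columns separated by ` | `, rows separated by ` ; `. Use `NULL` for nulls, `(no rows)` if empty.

Partition tickets by priority; compute ROUND(AVG(age_days), 2) within each group.
  high: ids {2, 6} → ROUND(AVG(age_days), 2)=36
  low: ids {1, 10} → ROUND(AVG(age_days), 2)=54
  med: ids {4, 5, 8} → ROUND(AVG(age_days), 2)=25.67
  urgent: ids {3, 7, 9} → ROUND(AVG(age_days), 2)=27.33

high | 36 ; low | 54 ; med | 25.67 ; urgent | 27.33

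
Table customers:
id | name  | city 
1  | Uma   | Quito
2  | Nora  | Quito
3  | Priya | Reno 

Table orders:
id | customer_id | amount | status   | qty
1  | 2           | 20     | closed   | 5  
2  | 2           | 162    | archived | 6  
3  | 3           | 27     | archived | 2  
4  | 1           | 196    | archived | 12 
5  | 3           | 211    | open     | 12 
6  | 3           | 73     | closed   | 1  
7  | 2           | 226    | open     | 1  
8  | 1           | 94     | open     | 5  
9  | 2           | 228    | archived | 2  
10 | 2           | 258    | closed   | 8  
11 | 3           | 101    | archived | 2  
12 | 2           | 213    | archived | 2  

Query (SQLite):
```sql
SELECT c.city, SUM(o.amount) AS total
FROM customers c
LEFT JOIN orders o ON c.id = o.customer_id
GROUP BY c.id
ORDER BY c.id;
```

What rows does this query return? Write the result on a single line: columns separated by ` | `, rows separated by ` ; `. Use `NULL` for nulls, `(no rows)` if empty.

LEFT JOIN keeps every customers row; unmatched ones get NULL for orders columns.
Group by customers.id and compute SUM(o.amount). SUM over an all-NULL group is NULL.
  1: ids {4, 8} → SUM(o.amount)=290
  2: ids {1, 2, 7, 9, 10, 12} → SUM(o.amount)=1107
  3: ids {3, 5, 6, 11} → SUM(o.amount)=412

Quito | 290 ; Quito | 1107 ; Reno | 412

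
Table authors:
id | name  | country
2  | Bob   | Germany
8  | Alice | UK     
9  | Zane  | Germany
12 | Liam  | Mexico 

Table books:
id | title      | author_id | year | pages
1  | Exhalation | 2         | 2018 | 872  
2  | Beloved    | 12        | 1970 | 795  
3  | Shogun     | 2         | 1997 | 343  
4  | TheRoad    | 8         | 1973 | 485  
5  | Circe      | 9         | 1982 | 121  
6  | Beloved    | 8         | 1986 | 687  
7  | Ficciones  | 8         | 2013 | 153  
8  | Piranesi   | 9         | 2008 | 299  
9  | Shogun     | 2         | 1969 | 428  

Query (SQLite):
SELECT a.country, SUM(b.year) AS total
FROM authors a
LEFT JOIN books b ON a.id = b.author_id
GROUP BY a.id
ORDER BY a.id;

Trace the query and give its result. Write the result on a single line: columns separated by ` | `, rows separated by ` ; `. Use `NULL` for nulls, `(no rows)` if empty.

LEFT JOIN keeps every authors row; unmatched ones get NULL for books columns.
Group by authors.id and compute SUM(b.year). SUM over an all-NULL group is NULL.
  2: ids {1, 3, 9} → SUM(b.year)=5984
  8: ids {4, 6, 7} → SUM(b.year)=5972
  9: ids {5, 8} → SUM(b.year)=3990
  12: ids {2} → SUM(b.year)=1970

Germany | 5984 ; UK | 5972 ; Germany | 3990 ; Mexico | 1970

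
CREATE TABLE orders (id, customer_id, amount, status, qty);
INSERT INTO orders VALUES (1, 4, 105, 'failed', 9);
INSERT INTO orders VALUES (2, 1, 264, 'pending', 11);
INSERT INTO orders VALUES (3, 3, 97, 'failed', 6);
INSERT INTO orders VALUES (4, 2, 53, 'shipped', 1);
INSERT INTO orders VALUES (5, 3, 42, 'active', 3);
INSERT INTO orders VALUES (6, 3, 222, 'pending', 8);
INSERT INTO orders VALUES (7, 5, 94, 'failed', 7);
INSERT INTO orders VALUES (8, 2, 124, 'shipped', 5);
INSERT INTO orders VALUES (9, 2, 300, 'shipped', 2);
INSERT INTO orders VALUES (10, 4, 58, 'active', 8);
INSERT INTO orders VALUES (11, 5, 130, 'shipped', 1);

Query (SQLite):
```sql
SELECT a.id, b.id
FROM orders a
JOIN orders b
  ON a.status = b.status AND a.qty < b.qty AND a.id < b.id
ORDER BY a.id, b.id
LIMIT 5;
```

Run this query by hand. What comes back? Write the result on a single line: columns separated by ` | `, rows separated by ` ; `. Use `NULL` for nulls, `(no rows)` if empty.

3 | 7 ; 4 | 8 ; 4 | 9 ; 5 | 10

Pairs (a,b) with same status, a.qty < b.qty, a.id < b.id.
status groups: active:{5,10} failed:{1,3,7} pending:{2,6} shipped:{4,8,9,11}
Ordered by (a.id, b.id); first 5.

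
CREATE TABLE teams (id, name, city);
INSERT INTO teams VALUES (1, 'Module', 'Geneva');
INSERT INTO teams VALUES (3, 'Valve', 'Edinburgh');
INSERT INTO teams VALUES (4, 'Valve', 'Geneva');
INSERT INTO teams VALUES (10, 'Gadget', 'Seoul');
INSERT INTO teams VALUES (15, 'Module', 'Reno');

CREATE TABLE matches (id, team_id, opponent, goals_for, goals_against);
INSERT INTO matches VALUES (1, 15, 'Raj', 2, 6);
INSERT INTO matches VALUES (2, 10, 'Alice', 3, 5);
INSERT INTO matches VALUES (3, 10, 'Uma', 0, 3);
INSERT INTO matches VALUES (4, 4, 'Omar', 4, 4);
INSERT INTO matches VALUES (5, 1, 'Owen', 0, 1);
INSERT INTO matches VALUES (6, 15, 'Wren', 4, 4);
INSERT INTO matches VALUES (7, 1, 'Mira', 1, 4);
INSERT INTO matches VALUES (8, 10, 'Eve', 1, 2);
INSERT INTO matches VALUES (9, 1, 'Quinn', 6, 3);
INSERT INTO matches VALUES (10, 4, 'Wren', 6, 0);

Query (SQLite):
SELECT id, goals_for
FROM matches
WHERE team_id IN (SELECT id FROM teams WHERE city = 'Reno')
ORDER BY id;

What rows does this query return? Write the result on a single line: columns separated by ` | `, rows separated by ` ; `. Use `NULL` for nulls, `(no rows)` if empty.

Inner query: teams.id where city = 'Reno'.
Outer: keep matches rows whose team_id is in that set.
Inner query → {15}

1 | 2 ; 6 | 4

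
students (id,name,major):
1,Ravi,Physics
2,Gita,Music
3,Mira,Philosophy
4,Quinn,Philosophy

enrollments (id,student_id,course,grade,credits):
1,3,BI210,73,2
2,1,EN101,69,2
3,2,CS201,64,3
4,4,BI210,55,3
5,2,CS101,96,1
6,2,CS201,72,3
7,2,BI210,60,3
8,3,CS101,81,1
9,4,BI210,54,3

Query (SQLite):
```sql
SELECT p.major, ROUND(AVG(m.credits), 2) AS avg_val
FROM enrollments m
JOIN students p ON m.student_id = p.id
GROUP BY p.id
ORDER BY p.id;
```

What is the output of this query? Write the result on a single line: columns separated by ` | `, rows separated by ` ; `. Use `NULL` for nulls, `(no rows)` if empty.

Physics | 2 ; Music | 2.5 ; Philosophy | 1.5 ; Philosophy | 3

Join each enrollments row to its students via student_id.
Group joined rows by students.id; compute ROUND(AVG(m.credits), 2) per group.
  1: ids {2} → ROUND(AVG(m.credits), 2)=2
  2: ids {3, 5, 6, 7} → ROUND(AVG(m.credits), 2)=2.5
  3: ids {1, 8} → ROUND(AVG(m.credits), 2)=1.5
  4: ids {4, 9} → ROUND(AVG(m.credits), 2)=3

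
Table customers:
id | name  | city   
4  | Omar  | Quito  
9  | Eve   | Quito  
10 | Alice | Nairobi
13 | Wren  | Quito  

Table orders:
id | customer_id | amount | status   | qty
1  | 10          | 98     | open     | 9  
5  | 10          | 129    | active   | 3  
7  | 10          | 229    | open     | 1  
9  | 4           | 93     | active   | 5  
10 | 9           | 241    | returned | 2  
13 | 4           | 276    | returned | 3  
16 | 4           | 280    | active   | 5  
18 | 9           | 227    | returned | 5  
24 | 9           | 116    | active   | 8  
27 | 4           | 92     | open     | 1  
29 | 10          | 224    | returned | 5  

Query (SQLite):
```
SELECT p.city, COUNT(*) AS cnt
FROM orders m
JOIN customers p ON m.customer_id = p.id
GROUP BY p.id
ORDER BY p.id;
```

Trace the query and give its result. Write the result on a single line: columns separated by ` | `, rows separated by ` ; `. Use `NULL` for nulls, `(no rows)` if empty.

Quito | 4 ; Quito | 3 ; Nairobi | 4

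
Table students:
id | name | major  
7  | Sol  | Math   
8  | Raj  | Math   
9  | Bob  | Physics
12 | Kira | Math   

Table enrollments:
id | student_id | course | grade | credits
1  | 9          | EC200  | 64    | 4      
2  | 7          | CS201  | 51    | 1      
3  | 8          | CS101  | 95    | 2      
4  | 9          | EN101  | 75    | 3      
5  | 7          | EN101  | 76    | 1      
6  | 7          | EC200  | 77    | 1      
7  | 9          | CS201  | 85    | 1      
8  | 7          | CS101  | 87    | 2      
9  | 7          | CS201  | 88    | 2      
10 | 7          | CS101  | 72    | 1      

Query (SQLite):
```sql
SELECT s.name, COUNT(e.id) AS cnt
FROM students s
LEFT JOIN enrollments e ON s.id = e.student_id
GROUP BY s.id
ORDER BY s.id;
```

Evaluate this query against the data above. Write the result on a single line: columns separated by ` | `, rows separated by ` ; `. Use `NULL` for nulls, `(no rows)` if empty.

LEFT JOIN keeps every students row; unmatched ones get NULL for enrollments columns.
Group by students.id and compute COUNT(e.id). COUNT(col) of an all-NULL group is 0.
  7: ids {2, 5, 6, 8, 9, 10} → COUNT(e.id)=6
  8: ids {3} → COUNT(e.id)=1
  9: ids {1, 4, 7} → COUNT(e.id)=3
  12: ids {—} → COUNT(e.id)=0

Sol | 6 ; Raj | 1 ; Bob | 3 ; Kira | 0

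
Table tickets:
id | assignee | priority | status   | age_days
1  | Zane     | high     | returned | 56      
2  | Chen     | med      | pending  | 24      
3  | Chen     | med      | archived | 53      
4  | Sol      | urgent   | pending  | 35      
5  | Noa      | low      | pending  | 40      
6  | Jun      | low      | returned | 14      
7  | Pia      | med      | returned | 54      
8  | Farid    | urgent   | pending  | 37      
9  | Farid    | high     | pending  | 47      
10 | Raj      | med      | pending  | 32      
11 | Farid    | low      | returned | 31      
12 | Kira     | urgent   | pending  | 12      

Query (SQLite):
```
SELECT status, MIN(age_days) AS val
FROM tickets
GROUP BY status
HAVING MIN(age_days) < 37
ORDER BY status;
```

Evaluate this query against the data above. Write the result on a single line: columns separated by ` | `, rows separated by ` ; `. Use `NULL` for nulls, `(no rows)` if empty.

Partition tickets by status; compute MIN(age_days) within each group.
HAVING: keep groups where MIN(age_days) < 37.
  archived: ids {3} → MIN(age_days)=53
  pending: ids {2, 4, 5, 8, 9, 10, 12} → MIN(age_days)=12
  returned: ids {1, 6, 7, 11} → MIN(age_days)=14

pending | 12 ; returned | 14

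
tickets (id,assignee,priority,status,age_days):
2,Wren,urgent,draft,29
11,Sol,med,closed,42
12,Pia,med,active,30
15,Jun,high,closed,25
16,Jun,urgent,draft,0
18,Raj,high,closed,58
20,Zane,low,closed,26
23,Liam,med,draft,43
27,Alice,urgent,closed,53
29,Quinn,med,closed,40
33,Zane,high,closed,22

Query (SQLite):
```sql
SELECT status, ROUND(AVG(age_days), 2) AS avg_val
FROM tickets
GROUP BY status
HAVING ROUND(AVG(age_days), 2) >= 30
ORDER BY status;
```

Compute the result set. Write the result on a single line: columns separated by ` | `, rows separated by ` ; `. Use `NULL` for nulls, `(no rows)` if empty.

Partition tickets by status; compute ROUND(AVG(age_days), 2) within each group.
HAVING: keep groups where ROUND(AVG(age_days), 2) >= 30.
  active: ids {12} → ROUND(AVG(age_days), 2)=30
  closed: ids {11, 15, 18, 20, 27, 29, 33} → ROUND(AVG(age_days), 2)=38
  draft: ids {2, 16, 23} → ROUND(AVG(age_days), 2)=24

active | 30 ; closed | 38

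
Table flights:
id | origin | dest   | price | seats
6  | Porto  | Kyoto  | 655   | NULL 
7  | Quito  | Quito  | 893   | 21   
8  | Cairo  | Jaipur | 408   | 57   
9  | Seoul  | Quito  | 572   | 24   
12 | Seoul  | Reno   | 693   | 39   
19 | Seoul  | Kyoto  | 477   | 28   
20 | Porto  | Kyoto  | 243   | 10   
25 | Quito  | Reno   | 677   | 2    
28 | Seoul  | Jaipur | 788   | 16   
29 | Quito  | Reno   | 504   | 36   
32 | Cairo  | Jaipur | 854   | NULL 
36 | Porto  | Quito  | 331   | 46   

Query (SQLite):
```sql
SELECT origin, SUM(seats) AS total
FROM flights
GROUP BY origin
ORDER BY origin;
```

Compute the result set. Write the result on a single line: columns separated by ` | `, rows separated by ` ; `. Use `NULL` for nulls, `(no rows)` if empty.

Cairo | 57 ; Porto | 56 ; Quito | 59 ; Seoul | 107

Partition flights by origin; compute SUM(seats) within each group.
  Cairo: ids {8, 32} → SUM(seats)=57
  Porto: ids {6, 20, 36} → SUM(seats)=56
  Quito: ids {7, 25, 29} → SUM(seats)=59
  Seoul: ids {9, 12, 19, 28} → SUM(seats)=107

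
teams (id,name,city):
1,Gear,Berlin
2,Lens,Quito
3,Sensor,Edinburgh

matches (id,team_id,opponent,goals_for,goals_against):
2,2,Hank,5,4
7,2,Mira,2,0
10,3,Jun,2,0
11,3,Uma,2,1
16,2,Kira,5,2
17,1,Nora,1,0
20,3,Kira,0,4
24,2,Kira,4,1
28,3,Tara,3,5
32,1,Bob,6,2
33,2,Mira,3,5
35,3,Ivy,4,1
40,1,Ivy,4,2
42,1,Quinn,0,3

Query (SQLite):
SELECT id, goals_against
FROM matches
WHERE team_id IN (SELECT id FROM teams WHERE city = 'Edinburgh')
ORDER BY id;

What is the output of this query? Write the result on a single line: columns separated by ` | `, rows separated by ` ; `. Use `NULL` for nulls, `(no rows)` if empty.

Inner query: teams.id where city = 'Edinburgh'.
Outer: keep matches rows whose team_id is in that set.
Inner query → {3}

10 | 0 ; 11 | 1 ; 20 | 4 ; 28 | 5 ; 35 | 1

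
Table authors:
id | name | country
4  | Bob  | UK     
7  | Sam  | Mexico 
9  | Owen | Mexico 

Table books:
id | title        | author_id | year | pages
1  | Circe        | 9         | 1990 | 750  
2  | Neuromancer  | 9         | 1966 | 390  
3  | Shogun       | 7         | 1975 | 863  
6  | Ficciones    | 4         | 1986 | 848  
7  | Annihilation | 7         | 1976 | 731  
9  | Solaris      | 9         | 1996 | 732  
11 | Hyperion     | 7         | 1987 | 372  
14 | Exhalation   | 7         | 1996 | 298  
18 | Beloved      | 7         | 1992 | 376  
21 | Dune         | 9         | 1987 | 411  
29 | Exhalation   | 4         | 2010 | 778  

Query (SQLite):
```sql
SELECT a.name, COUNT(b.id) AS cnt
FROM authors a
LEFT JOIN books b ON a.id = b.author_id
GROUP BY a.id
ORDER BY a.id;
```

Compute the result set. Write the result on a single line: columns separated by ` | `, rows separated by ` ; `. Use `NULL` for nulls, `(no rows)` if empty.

LEFT JOIN keeps every authors row; unmatched ones get NULL for books columns.
Group by authors.id and compute COUNT(b.id). COUNT(col) of an all-NULL group is 0.
  4: ids {6, 29} → COUNT(b.id)=2
  7: ids {3, 7, 11, 14, 18} → COUNT(b.id)=5
  9: ids {1, 2, 9, 21} → COUNT(b.id)=4

Bob | 2 ; Sam | 5 ; Owen | 4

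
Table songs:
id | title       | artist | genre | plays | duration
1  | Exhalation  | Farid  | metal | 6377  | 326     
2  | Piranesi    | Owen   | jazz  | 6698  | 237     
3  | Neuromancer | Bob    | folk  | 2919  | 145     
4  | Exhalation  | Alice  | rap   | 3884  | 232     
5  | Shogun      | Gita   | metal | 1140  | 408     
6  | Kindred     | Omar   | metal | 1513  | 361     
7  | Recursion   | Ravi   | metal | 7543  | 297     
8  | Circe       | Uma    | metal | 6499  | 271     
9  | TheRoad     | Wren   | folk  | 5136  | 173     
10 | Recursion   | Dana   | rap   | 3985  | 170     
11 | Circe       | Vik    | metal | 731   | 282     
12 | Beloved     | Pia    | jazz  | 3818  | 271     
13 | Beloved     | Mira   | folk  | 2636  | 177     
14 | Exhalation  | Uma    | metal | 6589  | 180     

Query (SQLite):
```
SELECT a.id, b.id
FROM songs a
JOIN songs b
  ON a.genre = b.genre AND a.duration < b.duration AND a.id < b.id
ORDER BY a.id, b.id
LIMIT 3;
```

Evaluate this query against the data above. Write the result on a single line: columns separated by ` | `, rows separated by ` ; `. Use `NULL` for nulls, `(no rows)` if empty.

1 | 5 ; 1 | 6 ; 2 | 12

Pairs (a,b) with same genre, a.duration < b.duration, a.id < b.id.
genre groups: folk:{3,9,13} jazz:{2,12} metal:{1,5,6,7,8,11,14} rap:{4,10}
Ordered by (a.id, b.id); first 3.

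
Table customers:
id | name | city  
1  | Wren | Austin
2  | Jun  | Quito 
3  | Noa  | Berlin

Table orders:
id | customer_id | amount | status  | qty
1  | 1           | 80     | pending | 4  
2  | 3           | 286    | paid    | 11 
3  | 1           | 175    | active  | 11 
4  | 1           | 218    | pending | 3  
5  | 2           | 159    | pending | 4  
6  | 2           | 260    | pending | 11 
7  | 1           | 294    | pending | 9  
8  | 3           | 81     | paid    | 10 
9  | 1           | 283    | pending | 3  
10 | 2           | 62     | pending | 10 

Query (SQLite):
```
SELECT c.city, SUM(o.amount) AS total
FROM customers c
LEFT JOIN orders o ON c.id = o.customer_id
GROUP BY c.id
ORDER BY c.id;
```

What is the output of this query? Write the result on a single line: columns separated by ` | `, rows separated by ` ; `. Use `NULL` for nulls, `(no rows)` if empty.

Austin | 1050 ; Quito | 481 ; Berlin | 367

LEFT JOIN keeps every customers row; unmatched ones get NULL for orders columns.
Group by customers.id and compute SUM(o.amount). SUM over an all-NULL group is NULL.
  1: ids {1, 3, 4, 7, 9} → SUM(o.amount)=1050
  2: ids {5, 6, 10} → SUM(o.amount)=481
  3: ids {2, 8} → SUM(o.amount)=367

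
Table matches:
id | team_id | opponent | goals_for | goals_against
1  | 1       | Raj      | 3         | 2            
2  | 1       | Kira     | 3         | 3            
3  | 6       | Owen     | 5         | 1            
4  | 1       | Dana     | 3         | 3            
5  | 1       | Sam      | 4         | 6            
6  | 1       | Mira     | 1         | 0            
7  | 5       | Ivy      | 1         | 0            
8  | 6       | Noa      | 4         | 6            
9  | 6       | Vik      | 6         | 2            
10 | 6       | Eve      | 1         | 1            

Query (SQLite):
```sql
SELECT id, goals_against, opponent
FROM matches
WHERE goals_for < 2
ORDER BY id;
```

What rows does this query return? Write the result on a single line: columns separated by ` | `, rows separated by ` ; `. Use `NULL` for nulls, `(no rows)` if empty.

goals_for < 2: ids {6, 7, 10}

6 | 0 | Mira ; 7 | 0 | Ivy ; 10 | 1 | Eve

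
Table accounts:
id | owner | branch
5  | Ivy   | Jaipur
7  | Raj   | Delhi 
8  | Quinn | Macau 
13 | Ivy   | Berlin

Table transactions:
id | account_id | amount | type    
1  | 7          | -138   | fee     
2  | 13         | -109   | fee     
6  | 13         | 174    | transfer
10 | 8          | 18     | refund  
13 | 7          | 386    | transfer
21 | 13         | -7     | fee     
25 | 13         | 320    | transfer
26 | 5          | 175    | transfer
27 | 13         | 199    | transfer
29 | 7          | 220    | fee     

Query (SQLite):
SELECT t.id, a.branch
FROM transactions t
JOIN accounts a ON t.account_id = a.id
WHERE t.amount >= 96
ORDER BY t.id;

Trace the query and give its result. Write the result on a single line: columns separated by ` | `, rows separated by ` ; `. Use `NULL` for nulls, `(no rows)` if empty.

Each transactions row matches the accounts row where account_id = accounts.id.
Then keep rows with t.amount >= 96.

6 | Berlin ; 13 | Delhi ; 25 | Berlin ; 26 | Jaipur ; 27 | Berlin ; 29 | Delhi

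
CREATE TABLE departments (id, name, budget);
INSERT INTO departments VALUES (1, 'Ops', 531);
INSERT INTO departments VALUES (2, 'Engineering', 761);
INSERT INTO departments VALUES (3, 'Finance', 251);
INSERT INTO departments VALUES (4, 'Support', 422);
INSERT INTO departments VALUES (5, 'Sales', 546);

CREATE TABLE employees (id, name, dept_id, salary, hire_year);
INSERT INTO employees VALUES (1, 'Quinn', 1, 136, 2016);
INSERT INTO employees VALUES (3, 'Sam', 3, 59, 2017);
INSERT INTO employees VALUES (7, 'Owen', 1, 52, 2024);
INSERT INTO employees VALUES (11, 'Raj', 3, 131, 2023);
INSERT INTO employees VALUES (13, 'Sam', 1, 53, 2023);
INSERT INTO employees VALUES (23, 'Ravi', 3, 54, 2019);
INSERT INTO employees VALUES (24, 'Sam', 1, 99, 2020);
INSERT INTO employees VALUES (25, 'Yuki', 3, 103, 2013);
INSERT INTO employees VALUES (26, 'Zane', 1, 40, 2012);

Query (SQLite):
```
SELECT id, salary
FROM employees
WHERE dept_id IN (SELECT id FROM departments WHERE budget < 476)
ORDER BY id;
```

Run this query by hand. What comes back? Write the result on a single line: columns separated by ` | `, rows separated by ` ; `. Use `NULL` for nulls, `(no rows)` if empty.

3 | 59 ; 11 | 131 ; 23 | 54 ; 25 | 103

Inner query: departments.id where budget < 476.
Outer: keep employees rows whose dept_id is in that set.
Inner query → {3, 4}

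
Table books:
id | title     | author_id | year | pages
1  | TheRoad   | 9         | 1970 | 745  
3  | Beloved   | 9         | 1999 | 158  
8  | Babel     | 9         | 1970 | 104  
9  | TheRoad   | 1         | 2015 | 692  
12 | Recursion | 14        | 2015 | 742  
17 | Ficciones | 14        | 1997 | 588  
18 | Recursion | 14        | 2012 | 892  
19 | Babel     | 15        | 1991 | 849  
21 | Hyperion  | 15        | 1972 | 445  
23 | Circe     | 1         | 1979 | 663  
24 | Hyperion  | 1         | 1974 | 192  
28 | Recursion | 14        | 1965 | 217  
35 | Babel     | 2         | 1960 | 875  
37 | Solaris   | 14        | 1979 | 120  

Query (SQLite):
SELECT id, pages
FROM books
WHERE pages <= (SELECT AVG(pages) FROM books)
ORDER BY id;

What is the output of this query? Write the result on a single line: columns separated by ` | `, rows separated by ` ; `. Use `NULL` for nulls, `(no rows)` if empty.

3 | 158 ; 8 | 104 ; 21 | 445 ; 24 | 192 ; 28 | 217 ; 37 | 120

Scalar subquery: AVG(pages) over all books rows = 520.142857 (≈; comparison uses full precision).
Keep rows where pages <= that value.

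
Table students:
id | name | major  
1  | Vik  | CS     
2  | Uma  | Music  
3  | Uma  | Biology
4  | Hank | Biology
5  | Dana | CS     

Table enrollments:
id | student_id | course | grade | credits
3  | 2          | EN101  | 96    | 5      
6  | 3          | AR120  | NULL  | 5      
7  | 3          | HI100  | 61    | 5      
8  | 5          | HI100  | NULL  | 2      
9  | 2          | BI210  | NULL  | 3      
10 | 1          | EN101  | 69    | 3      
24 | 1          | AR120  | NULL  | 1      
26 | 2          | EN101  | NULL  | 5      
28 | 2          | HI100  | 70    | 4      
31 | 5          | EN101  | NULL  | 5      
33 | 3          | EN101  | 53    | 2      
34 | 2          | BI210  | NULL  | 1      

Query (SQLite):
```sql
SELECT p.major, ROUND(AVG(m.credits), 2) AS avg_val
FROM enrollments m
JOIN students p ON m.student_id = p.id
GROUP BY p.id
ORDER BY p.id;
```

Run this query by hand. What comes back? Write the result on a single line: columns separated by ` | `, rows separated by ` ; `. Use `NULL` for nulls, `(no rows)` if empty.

Join each enrollments row to its students via student_id.
Group joined rows by students.id; compute ROUND(AVG(m.credits), 2) per group.
  1: ids {10, 24} → ROUND(AVG(m.credits), 2)=2
  2: ids {3, 9, 26, 28, 34} → ROUND(AVG(m.credits), 2)=3.6
  3: ids {6, 7, 33} → ROUND(AVG(m.credits), 2)=4
  5: ids {8, 31} → ROUND(AVG(m.credits), 2)=3.5

CS | 2 ; Music | 3.6 ; Biology | 4 ; CS | 3.5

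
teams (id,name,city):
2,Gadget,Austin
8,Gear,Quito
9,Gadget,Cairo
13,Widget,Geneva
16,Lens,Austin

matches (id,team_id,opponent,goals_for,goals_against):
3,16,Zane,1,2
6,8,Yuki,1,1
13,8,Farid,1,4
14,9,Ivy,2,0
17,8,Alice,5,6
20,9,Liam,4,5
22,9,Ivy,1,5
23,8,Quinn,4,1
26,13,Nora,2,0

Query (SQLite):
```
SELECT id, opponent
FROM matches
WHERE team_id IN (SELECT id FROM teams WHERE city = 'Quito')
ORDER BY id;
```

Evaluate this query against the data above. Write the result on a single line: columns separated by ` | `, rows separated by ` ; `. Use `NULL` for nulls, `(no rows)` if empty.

6 | Yuki ; 13 | Farid ; 17 | Alice ; 23 | Quinn

Inner query: teams.id where city = 'Quito'.
Outer: keep matches rows whose team_id is in that set.
Inner query → {8}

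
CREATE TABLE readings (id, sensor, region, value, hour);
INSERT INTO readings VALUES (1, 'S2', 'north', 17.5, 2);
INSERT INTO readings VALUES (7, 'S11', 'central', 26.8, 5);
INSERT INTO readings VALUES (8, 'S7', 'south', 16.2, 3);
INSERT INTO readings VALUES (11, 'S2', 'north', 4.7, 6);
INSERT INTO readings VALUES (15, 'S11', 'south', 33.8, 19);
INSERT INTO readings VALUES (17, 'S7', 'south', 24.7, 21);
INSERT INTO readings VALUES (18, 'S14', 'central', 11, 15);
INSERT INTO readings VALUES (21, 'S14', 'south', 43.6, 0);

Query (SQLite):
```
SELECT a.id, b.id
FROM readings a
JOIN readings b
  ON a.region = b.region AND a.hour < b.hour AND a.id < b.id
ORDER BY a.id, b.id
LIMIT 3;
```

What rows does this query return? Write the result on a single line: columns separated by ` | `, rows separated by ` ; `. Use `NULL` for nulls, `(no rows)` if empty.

Pairs (a,b) with same region, a.hour < b.hour, a.id < b.id.
region groups: central:{7,18} north:{1,11} south:{8,15,17,21}
Ordered by (a.id, b.id); first 3.

1 | 11 ; 7 | 18 ; 8 | 15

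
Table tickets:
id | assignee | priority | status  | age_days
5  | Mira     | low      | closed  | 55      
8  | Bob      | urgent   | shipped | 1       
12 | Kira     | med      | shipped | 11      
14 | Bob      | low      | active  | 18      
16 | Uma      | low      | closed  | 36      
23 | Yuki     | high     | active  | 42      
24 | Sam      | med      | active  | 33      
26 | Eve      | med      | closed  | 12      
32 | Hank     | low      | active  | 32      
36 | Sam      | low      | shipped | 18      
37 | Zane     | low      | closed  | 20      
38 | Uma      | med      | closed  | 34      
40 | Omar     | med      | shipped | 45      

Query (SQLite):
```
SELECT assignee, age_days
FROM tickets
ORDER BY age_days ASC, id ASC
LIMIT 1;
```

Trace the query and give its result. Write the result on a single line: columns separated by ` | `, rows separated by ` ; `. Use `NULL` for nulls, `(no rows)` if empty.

Sort by age_days asc, tiebreak id asc: (1, id=8), (11, id=12), (12, id=26), (18, id=14) …. Take first 1.

Bob | 1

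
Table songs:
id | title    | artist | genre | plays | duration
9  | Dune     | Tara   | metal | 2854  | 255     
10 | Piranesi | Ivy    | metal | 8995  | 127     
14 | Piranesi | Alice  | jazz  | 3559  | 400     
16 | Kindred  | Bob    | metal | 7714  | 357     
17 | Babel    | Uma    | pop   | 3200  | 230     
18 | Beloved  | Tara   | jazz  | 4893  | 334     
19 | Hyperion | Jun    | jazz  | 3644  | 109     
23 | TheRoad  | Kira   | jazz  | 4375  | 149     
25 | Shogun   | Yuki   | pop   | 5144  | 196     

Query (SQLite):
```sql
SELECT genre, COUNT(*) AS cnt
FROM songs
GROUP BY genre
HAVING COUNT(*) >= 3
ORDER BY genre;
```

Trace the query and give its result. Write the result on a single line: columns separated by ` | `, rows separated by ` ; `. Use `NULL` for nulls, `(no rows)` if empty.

Partition songs by genre; compute COUNT(*) within each group.
HAVING: keep groups with count ≥ 3.
  jazz: ids {14, 18, 19, 23} → COUNT(*)=4
  metal: ids {9, 10, 16} → COUNT(*)=3
  pop: ids {17, 25} → COUNT(*)=2

jazz | 4 ; metal | 3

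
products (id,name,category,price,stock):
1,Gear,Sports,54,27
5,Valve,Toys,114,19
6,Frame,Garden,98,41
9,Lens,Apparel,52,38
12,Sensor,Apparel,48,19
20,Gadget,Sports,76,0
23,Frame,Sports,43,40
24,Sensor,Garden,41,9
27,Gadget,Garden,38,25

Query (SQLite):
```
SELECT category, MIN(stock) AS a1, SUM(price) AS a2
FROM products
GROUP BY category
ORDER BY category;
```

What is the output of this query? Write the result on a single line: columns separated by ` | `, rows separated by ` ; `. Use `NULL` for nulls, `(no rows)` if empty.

Apparel | 19 | 100 ; Garden | 9 | 177 ; Sports | 0 | 173 ; Toys | 19 | 114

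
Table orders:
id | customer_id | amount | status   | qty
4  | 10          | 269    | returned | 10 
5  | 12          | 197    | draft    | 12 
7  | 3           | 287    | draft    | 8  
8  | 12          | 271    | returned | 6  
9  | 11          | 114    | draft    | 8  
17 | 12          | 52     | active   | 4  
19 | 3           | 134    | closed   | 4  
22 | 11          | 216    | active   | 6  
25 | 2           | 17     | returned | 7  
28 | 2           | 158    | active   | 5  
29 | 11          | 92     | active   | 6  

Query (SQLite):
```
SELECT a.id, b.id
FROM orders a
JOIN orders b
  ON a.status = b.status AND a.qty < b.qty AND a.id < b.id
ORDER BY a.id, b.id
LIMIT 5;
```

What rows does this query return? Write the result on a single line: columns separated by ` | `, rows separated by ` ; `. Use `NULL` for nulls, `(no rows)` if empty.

8 | 25 ; 17 | 22 ; 17 | 28 ; 17 | 29 ; 28 | 29

Pairs (a,b) with same status, a.qty < b.qty, a.id < b.id.
status groups: active:{17,22,28,29} closed:{19} draft:{5,7,9} returned:{4,8,25}
Ordered by (a.id, b.id); first 5.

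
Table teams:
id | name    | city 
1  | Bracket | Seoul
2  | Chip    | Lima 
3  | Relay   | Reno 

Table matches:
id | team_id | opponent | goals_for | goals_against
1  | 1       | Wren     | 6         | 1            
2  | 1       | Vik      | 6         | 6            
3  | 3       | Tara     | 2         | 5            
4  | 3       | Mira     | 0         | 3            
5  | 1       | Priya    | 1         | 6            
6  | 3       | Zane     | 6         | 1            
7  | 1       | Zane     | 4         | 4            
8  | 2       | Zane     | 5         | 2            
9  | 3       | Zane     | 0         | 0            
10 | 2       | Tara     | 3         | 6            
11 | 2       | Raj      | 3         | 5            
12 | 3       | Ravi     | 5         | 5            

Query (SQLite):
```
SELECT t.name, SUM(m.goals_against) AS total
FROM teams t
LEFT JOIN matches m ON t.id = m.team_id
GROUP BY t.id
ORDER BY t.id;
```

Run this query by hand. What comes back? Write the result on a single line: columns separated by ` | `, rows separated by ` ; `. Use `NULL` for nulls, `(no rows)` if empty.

LEFT JOIN keeps every teams row; unmatched ones get NULL for matches columns.
Group by teams.id and compute SUM(m.goals_against). SUM over an all-NULL group is NULL.
  1: ids {1, 2, 5, 7} → SUM(m.goals_against)=17
  2: ids {8, 10, 11} → SUM(m.goals_against)=13
  3: ids {3, 4, 6, 9, 12} → SUM(m.goals_against)=14

Bracket | 17 ; Chip | 13 ; Relay | 14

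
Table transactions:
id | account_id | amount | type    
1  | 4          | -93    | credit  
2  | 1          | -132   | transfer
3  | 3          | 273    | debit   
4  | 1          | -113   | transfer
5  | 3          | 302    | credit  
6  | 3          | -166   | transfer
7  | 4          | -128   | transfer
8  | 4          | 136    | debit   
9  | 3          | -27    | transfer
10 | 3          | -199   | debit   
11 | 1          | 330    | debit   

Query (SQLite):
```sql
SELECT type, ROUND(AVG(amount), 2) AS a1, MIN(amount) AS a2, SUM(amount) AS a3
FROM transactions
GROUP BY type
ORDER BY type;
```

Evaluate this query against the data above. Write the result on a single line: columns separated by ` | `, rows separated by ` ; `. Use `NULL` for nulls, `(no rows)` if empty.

Group transactions by type.
Per group compute: ROUND(AVG(amount), 2), MIN(amount), SUM(amount).
  credit: ids {1, 5} → ROUND(AVG(amount), 2)=104.5, MIN(amount)=-93, SUM(amount)=209
  debit: ids {3, 8, 10, 11} → ROUND(AVG(amount), 2)=135, MIN(amount)=-199, SUM(amount)=540
  transfer: ids {2, 4, 6, 7, 9} → ROUND(AVG(amount), 2)=-113.2, MIN(amount)=-166, SUM(amount)=-566

credit | 104.5 | -93 | 209 ; debit | 135 | -199 | 540 ; transfer | -113.2 | -166 | -566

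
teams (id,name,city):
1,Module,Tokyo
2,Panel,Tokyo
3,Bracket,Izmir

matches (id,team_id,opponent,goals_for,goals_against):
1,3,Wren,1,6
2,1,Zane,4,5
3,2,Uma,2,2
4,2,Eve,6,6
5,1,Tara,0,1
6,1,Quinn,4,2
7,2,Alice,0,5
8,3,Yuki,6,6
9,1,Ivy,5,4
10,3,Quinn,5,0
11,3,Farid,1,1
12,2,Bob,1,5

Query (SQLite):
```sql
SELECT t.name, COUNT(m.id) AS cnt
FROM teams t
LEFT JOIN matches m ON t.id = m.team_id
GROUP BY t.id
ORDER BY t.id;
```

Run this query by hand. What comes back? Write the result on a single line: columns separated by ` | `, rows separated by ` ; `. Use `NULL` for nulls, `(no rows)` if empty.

Module | 4 ; Panel | 4 ; Bracket | 4

LEFT JOIN keeps every teams row; unmatched ones get NULL for matches columns.
Group by teams.id and compute COUNT(m.id). COUNT(col) of an all-NULL group is 0.
  1: ids {2, 5, 6, 9} → COUNT(m.id)=4
  2: ids {3, 4, 7, 12} → COUNT(m.id)=4
  3: ids {1, 8, 10, 11} → COUNT(m.id)=4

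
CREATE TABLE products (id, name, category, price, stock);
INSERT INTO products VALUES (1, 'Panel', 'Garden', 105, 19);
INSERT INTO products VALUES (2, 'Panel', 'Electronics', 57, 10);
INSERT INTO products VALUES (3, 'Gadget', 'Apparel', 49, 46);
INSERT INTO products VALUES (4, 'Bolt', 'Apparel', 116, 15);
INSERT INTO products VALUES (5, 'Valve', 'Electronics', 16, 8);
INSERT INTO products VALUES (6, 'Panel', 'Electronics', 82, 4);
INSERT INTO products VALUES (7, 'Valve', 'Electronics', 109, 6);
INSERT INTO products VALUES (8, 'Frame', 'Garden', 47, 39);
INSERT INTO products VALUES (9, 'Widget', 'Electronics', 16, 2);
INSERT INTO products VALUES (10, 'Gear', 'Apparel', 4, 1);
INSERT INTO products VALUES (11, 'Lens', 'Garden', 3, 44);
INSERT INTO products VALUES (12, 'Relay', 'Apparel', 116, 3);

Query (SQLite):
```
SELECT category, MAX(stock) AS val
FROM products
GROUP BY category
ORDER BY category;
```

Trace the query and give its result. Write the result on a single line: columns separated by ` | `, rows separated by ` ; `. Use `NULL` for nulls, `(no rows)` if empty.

Partition products by category; compute MAX(stock) within each group.
  Apparel: ids {3, 4, 10, 12} → MAX(stock)=46
  Electronics: ids {2, 5, 6, 7, 9} → MAX(stock)=10
  Garden: ids {1, 8, 11} → MAX(stock)=44

Apparel | 46 ; Electronics | 10 ; Garden | 44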